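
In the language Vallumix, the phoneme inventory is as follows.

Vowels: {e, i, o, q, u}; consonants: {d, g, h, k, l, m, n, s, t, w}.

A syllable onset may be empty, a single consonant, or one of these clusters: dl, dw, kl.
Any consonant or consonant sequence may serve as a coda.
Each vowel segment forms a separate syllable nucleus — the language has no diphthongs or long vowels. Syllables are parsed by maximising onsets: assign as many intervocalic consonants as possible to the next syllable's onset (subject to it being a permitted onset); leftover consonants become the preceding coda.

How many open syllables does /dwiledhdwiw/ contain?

Vowels present: i, e, i; each is a nucleus, giving 3 syllables.
Between /i/ (V1) and /e/ (V2): just /l/ — single C goes to the following onset.
Between /e/ (V2) and /i/ (V3): cluster /dhdw/ — the longest permitted-onset suffix is /dw/; onset = /dw/, preceding coda = /dh/.
Syllabification: dwi.ledh.dwiw.
Classifying each syllable: /dwi/ (open), /ledh/ (closed), /dwiw/ (closed).
Open syllables: 1.

1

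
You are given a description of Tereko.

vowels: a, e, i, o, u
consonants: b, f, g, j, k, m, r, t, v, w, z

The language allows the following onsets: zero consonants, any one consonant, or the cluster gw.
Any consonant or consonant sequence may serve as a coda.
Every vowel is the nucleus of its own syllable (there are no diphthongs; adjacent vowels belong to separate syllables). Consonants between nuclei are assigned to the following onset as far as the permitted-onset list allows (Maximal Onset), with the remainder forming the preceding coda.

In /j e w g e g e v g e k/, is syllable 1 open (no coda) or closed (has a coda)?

The vowels are e, e, e, e — 4 nuclei, so 4 syllables.
σ1/σ2 boundary: /wg/ — longest licit onset from the right is /g/, leaving /w/ as coda.
σ2/σ3 boundary: /g/ → onset of the next syllable (single consonants are always licit onsets).
σ3/σ4 boundary: /vg/; trying suffixes from longest down, /g/ is the first permitted one, so coda /v/ | onset /g/.
Putting it together: jew.ge.gev.gek.
Syllable 1 is /jew/ with coda /w/, so it is closed.

closed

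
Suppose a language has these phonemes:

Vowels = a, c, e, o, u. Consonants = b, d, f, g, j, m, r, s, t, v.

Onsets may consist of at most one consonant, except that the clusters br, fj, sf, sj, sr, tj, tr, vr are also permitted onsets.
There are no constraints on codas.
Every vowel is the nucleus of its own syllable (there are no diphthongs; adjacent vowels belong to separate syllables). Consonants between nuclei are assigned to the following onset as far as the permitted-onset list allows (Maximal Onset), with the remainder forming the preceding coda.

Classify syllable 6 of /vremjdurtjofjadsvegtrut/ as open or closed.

closed

The vowels are e, u, o, a, e, u — 6 nuclei, so 6 syllables.
σ1/σ2 boundary: /mjd/; trying suffixes from longest down, /d/ is the first permitted one, so coda /mj/ | onset /d/.
σ2/σ3 boundary: /rtj/ splits as /r/ + /tj/ (/tj/ is the longest suffix that is a licit onset).
σ3/σ4 boundary: /fj/ is a licit onset in full, so it all attaches to the next syllable.
σ4/σ5 boundary: /dsv/ — longest licit onset from the right is /v/, leaving /ds/ as coda.
σ5/σ6 boundary: cluster /gtr/ — the longest permitted-onset suffix is /tr/; onset = /tr/, preceding coda = /g/.
Result: vremj.dur.tjo.fjads.veg.trut.
Syllable 6 is /trut/ with coda /t/, so it is closed.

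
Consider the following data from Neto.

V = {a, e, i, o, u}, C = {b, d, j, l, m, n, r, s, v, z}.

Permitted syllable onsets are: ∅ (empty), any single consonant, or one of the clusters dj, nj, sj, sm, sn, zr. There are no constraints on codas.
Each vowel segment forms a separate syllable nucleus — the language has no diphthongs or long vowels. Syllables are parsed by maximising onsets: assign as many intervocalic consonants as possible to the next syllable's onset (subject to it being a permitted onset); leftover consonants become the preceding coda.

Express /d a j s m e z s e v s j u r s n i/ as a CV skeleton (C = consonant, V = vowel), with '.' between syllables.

Nuclei (vowels): a, e, e, u, i → 5 syllables.
Between /a/ (V1) and /e/ (V2): /jsm/ splits as /j/ + /sm/ (/sm/ is the longest suffix that is a licit onset).
Between /e/ (V2) and /e/ (V3): cluster /zs/ — the longest permitted-onset suffix is /s/; onset = /s/, preceding coda = /z/.
Between /e/ (V3) and /u/ (V4): cluster /vsj/ — the longest permitted-onset suffix is /sj/; onset = /sj/, preceding coda = /v/.
Between /u/ (V4) and /i/ (V5): /rsn/ — longest licit onset from the right is /sn/, leaving /r/ as coda.
Putting it together: daj.smez.sev.sjur.sni.
Mapping each syllable to C/V: /daj/ → CVC, /smez/ → CCVC, /sev/ → CVC, /sjur/ → CCVC, /sni/ → CCV.

CVC.CCVC.CVC.CCVC.CCV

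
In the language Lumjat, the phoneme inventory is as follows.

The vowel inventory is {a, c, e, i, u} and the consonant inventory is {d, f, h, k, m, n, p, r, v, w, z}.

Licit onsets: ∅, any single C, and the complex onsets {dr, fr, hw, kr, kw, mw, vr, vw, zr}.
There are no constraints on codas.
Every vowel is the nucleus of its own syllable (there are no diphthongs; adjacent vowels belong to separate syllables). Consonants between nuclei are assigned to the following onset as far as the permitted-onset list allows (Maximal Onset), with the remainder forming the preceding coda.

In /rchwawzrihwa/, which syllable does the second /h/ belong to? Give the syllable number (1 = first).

Vowels present: c, a, i, a; each is a nucleus, giving 4 syllables.
Between /c/ (V1) and /a/ (V2): /hw/ — entire cluster is a permitted onset → onset /hw/, coda ∅.
Between /a/ (V2) and /i/ (V3): /wzr/ — longest licit onset from the right is /zr/, leaving /w/ as coda.
Between /i/ (V3) and /a/ (V4): /hw/ — entire cluster is a permitted onset → onset /hw/, coda ∅.
Syllabification: rc.hwaw.zri.hwa.
The second /h/ is in the onset of syllable 4 (/hwa/).

4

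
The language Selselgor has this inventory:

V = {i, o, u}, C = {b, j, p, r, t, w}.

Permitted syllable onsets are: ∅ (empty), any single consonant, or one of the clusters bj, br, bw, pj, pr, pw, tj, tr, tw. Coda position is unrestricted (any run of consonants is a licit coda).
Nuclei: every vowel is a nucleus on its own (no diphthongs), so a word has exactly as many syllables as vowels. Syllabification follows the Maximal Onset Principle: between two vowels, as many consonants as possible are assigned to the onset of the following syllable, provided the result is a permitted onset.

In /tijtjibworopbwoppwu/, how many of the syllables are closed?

3

The vowels are i, i, o, o, o, u — 6 nuclei, so 6 syllables.
V1 /i/ – V2 /i/: /jtj/ splits as /j/ + /tj/ (/tj/ is the longest suffix that is a licit onset).
V2 /i/ – V3 /o/: cluster /bw/ — /bw/ is itself a permitted onset, so the whole cluster goes right; preceding coda = ∅.
V3 /o/ – V4 /o/: /r/ is a single consonant, so it becomes the next onset.
V4 /o/ – V5 /o/: /pbw/ — longest licit onset from the right is /bw/, leaving /p/ as coda.
V5 /o/ – V6 /u/: /ppw/; trying suffixes from longest down, /pw/ is the first permitted one, so coda /p/ | onset /pw/.
Putting it together: tij.tji.bwo.rop.bwop.pwu.
Classifying each syllable: /tij/ (closed), /tji/ (open), /bwo/ (open), /rop/ (closed), /bwop/ (closed), /pwu/ (open).
Closed syllables: 3.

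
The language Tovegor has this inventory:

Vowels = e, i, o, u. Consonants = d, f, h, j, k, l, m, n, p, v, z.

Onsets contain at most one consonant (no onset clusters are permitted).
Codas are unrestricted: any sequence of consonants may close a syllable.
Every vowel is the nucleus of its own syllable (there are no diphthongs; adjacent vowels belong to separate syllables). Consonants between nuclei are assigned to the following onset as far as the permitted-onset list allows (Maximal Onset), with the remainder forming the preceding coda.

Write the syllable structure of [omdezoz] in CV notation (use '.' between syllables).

Vowels present: o, e, o; each is a nucleus, giving 3 syllables.
/o…e/ gap (V1→V2): /md/ splits as /m/ + /d/ (/d/ is the longest suffix that is a licit onset).
/e…o/ gap (V2→V3): /z/ is a single consonant, so it becomes the next onset.
Result: om.de.zoz.
Mapping each syllable to C/V: /om/ → VC, /de/ → CV, /zoz/ → CVC.

VC.CV.CVC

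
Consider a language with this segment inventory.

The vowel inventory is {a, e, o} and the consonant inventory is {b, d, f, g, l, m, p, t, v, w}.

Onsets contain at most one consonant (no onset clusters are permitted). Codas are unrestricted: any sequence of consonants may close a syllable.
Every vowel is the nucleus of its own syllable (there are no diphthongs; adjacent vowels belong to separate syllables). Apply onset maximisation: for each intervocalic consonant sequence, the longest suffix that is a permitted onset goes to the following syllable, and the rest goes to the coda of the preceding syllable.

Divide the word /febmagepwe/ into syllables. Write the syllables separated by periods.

feb.ma.gep.we

Nuclei (vowels): e, a, e, e → 4 syllables.
σ1/σ2 boundary: /bm/ — longest licit onset from the right is /m/, leaving /b/ as coda.
σ2/σ3 boundary: just /g/ — single C goes to the following onset.
σ3/σ4 boundary: /pw/ — longest licit onset from the right is /w/, leaving /p/ as coda.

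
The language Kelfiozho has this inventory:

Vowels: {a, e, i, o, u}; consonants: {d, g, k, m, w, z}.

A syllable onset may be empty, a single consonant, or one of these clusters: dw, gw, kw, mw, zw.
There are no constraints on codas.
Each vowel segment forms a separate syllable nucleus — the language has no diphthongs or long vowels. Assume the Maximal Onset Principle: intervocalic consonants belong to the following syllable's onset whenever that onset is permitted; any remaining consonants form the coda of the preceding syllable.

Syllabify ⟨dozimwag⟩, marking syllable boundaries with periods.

do.zi.mwag

Vowels present: o, i, a; each is a nucleus, giving 3 syllables.
/o…i/ gap (V1→V2): /z/ is a single consonant, so it becomes the next onset.
/i…a/ gap (V2→V3): /mw/ is a licit onset in full, so it all attaches to the next syllable.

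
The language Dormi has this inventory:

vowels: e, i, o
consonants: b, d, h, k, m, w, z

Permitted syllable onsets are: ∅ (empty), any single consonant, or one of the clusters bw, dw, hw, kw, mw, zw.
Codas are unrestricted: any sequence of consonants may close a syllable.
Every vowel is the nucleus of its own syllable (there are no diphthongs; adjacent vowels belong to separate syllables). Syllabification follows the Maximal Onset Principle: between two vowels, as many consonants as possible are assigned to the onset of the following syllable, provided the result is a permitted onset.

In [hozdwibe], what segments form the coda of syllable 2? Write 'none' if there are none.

Vowels present: o, i, e; each is a nucleus, giving 3 syllables.
/o…i/ gap (V1→V2): cluster /zdw/ — the longest permitted-onset suffix is /dw/; onset = /dw/, preceding coda = /z/.
/i…e/ gap (V2→V3): /b/ → onset of the next syllable (single consonants are always licit onsets).
Putting it together: hoz.dwi.be.
Syllable 2 is /dwi/: onset /dw/, nucleus /i/, coda ∅.

none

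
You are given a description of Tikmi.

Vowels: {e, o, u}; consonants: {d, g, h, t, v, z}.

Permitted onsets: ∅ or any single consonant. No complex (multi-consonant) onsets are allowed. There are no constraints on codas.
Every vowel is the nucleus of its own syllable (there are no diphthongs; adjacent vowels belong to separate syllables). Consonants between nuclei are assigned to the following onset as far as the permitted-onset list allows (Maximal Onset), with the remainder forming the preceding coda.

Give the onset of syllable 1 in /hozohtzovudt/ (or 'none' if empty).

h

Vowels present: o, o, o, u; each is a nucleus, giving 4 syllables.
Between /o/ (V1) and /o/ (V2): /z/ is a single consonant, so it becomes the next onset.
Between /o/ (V2) and /o/ (V3): /htz/ — longest licit onset from the right is /z/, leaving /ht/ as coda.
Between /o/ (V3) and /u/ (V4): just /v/ — single C goes to the following onset.
Putting it together: ho.zoht.zo.vudt.
Syllable 1 is /ho/: onset /h/, nucleus /o/, coda ∅.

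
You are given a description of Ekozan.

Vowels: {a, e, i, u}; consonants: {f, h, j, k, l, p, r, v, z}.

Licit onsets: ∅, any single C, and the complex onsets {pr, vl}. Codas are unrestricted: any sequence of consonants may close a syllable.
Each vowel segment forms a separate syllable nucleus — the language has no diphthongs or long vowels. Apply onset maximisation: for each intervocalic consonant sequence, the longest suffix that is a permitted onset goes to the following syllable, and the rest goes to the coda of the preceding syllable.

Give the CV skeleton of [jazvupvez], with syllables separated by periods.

CVC.CVC.CVC

The vowels are a, u, e — 3 nuclei, so 3 syllables.
σ1/σ2 boundary: cluster /zv/ — the longest permitted-onset suffix is /v/; onset = /v/, preceding coda = /z/.
σ2/σ3 boundary: /pv/; trying suffixes from longest down, /v/ is the first permitted one, so coda /p/ | onset /v/.
Putting it together: jaz.vup.vez.
Mapping each syllable to C/V: /jaz/ → CVC, /vup/ → CVC, /vez/ → CVC.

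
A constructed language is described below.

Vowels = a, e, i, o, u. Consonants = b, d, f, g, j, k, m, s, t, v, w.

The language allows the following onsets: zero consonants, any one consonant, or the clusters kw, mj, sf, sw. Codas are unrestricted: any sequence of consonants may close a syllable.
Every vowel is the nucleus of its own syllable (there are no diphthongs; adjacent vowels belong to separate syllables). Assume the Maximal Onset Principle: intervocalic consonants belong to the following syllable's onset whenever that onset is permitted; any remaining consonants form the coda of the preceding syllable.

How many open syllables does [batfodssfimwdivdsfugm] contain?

0

The vowels are a, o, i, i, u — 5 nuclei, so 5 syllables.
σ1/σ2 boundary: /tf/; trying suffixes from longest down, /f/ is the first permitted one, so coda /t/ | onset /f/.
σ2/σ3 boundary: /dssf/ — longest licit onset from the right is /sf/, leaving /ds/ as coda.
σ3/σ4 boundary: /mwd/; trying suffixes from longest down, /d/ is the first permitted one, so coda /mw/ | onset /d/.
σ4/σ5 boundary: /vdsf/ splits as /vd/ + /sf/ (/sf/ is the longest suffix that is a licit onset).
Putting it together: bat.fods.sfimw.divd.sfugm.
Classifying each syllable: /bat/ (closed), /fods/ (closed), /sfimw/ (closed), /divd/ (closed), /sfugm/ (closed).
Open syllables: 0.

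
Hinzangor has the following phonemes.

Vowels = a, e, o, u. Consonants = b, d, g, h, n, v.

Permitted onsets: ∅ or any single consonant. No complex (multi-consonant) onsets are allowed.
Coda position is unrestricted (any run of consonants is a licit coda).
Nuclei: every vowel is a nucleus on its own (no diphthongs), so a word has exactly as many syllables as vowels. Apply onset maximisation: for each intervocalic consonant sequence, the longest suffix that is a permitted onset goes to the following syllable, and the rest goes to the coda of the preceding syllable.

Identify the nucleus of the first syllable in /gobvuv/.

Nuclei (vowels): o, u → 2 syllables.
The first nucleus (vowel 1 from the left) is /o/.

o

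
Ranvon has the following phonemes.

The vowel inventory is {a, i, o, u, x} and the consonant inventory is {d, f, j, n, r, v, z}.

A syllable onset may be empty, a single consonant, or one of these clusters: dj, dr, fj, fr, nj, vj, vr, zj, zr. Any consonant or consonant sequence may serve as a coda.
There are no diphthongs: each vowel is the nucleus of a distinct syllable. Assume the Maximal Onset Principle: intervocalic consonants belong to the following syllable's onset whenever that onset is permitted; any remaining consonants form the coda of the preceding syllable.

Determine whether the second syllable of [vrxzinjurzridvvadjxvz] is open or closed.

open

The vowels are x, i, u, i, a, x — 6 nuclei, so 6 syllables.
/x…i/ gap (V1→V2): /z/ is a single consonant, so it becomes the next onset.
/i…u/ gap (V2→V3): /nj/ — entire cluster is a permitted onset → onset /nj/, coda ∅.
/u…i/ gap (V3→V4): /rzr/ splits as /r/ + /zr/ (/zr/ is the longest suffix that is a licit onset).
/i…a/ gap (V4→V5): cluster /dvv/ — the longest permitted-onset suffix is /v/; onset = /v/, preceding coda = /dv/.
/a…x/ gap (V5→V6): /dj/ — entire cluster is a permitted onset → onset /dj/, coda ∅.
Result: vrx.zi.njur.zridv.va.djxvz.
Syllable 2 is /zi/; it ends in its nucleus with no coda, so it is open.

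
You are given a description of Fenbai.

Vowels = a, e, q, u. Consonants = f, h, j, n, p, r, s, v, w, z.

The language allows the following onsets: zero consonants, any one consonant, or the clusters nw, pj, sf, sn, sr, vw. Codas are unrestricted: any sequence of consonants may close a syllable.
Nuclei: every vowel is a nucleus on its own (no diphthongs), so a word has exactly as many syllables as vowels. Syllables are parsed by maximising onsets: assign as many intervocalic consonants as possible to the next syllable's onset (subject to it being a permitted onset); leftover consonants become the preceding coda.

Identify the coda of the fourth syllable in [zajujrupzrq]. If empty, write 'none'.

none

Vowels present: a, u, u, q; each is a nucleus, giving 4 syllables.
/a…u/ gap (V1→V2): just /j/ — single C goes to the following onset.
/u…u/ gap (V2→V3): /jr/ splits as /j/ + /r/ (/r/ is the longest suffix that is a licit onset).
/u…q/ gap (V3→V4): /pzr/; trying suffixes from longest down, /r/ is the first permitted one, so coda /pz/ | onset /r/.
Putting it together: za.juj.rupz.rq.
Syllable 4 is /rq/: onset /r/, nucleus /q/, coda ∅.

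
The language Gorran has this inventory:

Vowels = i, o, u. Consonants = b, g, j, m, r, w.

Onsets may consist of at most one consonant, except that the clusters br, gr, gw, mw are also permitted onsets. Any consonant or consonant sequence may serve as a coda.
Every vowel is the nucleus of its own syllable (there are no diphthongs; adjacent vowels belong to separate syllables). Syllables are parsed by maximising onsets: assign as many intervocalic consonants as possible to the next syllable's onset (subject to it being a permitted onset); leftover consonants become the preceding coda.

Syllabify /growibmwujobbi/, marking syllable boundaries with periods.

gro.wib.mwu.job.bi

Vowels present: o, i, u, o, i; each is a nucleus, giving 5 syllables.
σ1/σ2 boundary: /w/ → onset of the next syllable (single consonants are always licit onsets).
σ2/σ3 boundary: /bmw/ splits as /b/ + /mw/ (/mw/ is the longest suffix that is a licit onset).
σ3/σ4 boundary: just /j/ — single C goes to the following onset.
σ4/σ5 boundary: /bb/ splits as /b/ + /b/ (/b/ is the longest suffix that is a licit onset).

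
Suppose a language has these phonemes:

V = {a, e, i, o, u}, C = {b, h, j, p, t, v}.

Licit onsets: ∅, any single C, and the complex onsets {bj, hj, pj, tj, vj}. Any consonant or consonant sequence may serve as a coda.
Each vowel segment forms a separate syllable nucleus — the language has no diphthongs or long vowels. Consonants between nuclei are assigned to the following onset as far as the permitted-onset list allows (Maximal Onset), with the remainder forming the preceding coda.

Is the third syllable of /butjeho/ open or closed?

open

The vowels are u, e, o — 3 nuclei, so 3 syllables.
Between /u/ (V1) and /e/ (V2): /tj/ is a licit onset in full, so it all attaches to the next syllable.
Between /e/ (V2) and /o/ (V3): /h/ is a single consonant, so it becomes the next onset.
Syllabification: bu.tje.ho.
Syllable 3 is /ho/; it ends in its nucleus with no coda, so it is open.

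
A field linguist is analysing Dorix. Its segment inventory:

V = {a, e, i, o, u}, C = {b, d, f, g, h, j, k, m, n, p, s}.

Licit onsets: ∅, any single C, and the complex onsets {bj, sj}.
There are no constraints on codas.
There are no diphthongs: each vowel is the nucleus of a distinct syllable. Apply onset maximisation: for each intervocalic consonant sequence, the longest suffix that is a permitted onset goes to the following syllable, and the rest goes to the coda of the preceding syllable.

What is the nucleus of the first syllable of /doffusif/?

o

The vowels are o, u, i — 3 nuclei, so 3 syllables.
The first nucleus (vowel 1 from the left) is /o/.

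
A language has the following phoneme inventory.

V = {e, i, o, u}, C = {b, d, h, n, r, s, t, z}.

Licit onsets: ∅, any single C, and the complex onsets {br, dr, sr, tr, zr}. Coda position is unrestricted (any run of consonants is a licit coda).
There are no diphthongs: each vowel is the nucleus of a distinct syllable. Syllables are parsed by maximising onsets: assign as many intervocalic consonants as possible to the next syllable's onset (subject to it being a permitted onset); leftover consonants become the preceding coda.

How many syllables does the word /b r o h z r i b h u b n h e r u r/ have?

5

Vowels present: o, i, u, e, u; each is a nucleus, giving 5 syllables.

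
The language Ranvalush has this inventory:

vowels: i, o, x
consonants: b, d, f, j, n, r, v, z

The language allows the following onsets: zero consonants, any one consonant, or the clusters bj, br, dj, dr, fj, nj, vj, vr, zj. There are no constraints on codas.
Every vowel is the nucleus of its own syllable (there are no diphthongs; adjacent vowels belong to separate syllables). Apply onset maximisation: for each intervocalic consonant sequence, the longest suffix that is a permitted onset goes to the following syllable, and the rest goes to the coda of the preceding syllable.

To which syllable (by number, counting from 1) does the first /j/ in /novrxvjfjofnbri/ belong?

2

Vowels present: o, x, o, i; each is a nucleus, giving 4 syllables.
Between /o/ (V1) and /x/ (V2): cluster /vr/ — /vr/ is itself a permitted onset, so the whole cluster goes right; preceding coda = ∅.
Between /x/ (V2) and /o/ (V3): /vjfj/ splits as /vj/ + /fj/ (/fj/ is the longest suffix that is a licit onset).
Between /o/ (V3) and /i/ (V4): /fnbr/ — longest licit onset from the right is /br/, leaving /fn/ as coda.
So the parse is no.vrxvj.fjofn.bri.
The first /j/ is in the coda of syllable 2 (/vrxvj/).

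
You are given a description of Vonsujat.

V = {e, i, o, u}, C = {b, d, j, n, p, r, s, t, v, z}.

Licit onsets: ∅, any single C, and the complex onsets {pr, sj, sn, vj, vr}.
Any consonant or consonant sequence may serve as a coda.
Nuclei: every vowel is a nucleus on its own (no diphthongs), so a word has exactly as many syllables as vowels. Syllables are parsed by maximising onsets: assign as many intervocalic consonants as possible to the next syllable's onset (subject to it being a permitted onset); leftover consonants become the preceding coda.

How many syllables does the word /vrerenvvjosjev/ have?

4

The vowels are e, e, o, e — 4 nuclei, so 4 syllables.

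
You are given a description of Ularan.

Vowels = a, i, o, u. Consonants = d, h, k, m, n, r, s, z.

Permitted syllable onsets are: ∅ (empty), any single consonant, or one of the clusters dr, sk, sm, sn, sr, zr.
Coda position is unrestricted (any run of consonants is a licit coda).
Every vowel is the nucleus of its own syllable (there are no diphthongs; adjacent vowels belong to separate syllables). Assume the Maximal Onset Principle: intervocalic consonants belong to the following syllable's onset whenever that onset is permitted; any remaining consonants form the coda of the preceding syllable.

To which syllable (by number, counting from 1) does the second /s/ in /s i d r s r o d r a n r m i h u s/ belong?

Vowels present: i, o, a, i, u; each is a nucleus, giving 5 syllables.
σ1/σ2 boundary: /drsr/ splits as /dr/ + /sr/ (/sr/ is the longest suffix that is a licit onset).
σ2/σ3 boundary: cluster /dr/ — /dr/ is itself a permitted onset, so the whole cluster goes right; preceding coda = ∅.
σ3/σ4 boundary: cluster /nrm/ — the longest permitted-onset suffix is /m/; onset = /m/, preceding coda = /nr/.
σ4/σ5 boundary: /h/ → onset of the next syllable (single consonants are always licit onsets).
Result: sidr.sro.dranr.mi.hus.
The second /s/ is in the onset of syllable 2 (/sro/).

2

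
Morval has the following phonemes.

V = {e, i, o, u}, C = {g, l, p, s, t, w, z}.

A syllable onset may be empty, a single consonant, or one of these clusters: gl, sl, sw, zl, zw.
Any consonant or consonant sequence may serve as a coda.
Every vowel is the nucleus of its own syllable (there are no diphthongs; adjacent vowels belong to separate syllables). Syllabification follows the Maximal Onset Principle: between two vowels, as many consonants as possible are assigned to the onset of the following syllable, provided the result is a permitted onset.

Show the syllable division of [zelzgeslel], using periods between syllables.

Nuclei (vowels): e, e, e → 3 syllables.
σ1/σ2 boundary: cluster /lzg/ — the longest permitted-onset suffix is /g/; onset = /g/, preceding coda = /lz/.
σ2/σ3 boundary: /sl/ — entire cluster is a permitted onset → onset /sl/, coda ∅.

zelz.ge.slel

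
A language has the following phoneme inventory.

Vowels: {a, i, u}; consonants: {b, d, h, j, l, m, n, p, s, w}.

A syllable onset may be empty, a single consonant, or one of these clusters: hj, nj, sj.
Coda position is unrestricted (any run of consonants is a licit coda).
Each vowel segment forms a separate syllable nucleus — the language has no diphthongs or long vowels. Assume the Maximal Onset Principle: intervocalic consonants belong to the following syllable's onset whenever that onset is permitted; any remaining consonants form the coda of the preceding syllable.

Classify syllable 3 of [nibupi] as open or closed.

open

The vowels are i, u, i — 3 nuclei, so 3 syllables.
V1 /i/ – V2 /u/: /b/ is a single consonant, so it becomes the next onset.
V2 /u/ – V3 /i/: just /p/ — single C goes to the following onset.
Result: ni.bu.pi.
Syllable 3 is /pi/; it ends in its nucleus with no coda, so it is open.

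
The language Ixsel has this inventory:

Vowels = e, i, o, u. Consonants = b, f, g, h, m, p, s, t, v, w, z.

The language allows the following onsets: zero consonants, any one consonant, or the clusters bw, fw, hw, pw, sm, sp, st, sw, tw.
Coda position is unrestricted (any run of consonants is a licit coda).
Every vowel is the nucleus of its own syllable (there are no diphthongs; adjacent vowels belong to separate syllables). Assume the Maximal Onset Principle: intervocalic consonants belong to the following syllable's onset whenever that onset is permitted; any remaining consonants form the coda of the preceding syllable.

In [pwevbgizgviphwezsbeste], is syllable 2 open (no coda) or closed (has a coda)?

closed

Vowels present: e, i, i, e, e, e; each is a nucleus, giving 6 syllables.
V1 /e/ – V2 /i/: /vbg/; trying suffixes from longest down, /g/ is the first permitted one, so coda /vb/ | onset /g/.
V2 /i/ – V3 /i/: /zgv/ splits as /zg/ + /v/ (/v/ is the longest suffix that is a licit onset).
V3 /i/ – V4 /e/: /phw/ — longest licit onset from the right is /hw/, leaving /p/ as coda.
V4 /e/ – V5 /e/: cluster /zsb/ — the longest permitted-onset suffix is /b/; onset = /b/, preceding coda = /zs/.
V5 /e/ – V6 /e/: cluster /st/ — /st/ is itself a permitted onset, so the whole cluster goes right; preceding coda = ∅.
Syllabification: pwevb.gizg.vip.hwezs.be.ste.
Syllable 2 is /gizg/ with coda /zg/, so it is closed.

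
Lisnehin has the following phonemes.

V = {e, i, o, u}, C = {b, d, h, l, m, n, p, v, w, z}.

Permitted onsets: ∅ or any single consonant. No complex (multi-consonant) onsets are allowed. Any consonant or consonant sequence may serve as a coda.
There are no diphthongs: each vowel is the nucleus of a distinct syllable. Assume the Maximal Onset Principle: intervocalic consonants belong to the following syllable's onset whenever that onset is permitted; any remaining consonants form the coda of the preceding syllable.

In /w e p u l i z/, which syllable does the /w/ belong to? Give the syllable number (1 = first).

1

Vowels present: e, u, i; each is a nucleus, giving 3 syllables.
σ1/σ2 boundary: /p/ → onset of the next syllable (single consonants are always licit onsets).
σ2/σ3 boundary: /l/ → onset of the next syllable (single consonants are always licit onsets).
Putting it together: we.pu.liz.
The /w/ is in the onset of syllable 1 (/we/).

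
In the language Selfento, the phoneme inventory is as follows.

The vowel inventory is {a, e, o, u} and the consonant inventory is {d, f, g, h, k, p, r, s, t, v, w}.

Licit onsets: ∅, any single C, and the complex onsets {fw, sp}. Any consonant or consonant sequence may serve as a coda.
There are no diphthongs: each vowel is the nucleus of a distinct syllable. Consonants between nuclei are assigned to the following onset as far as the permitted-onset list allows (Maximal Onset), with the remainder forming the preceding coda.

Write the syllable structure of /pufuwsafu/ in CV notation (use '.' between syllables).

CV.CVC.CV.CV

The vowels are u, u, a, u — 4 nuclei, so 4 syllables.
/u…u/ gap (V1→V2): /f/ is a single consonant, so it becomes the next onset.
/u…a/ gap (V2→V3): /ws/; trying suffixes from longest down, /s/ is the first permitted one, so coda /w/ | onset /s/.
/a…u/ gap (V3→V4): /f/ is a single consonant, so it becomes the next onset.
Putting it together: pu.fuw.sa.fu.
Mapping each syllable to C/V: /pu/ → CV, /fuw/ → CVC, /sa/ → CV, /fu/ → CV.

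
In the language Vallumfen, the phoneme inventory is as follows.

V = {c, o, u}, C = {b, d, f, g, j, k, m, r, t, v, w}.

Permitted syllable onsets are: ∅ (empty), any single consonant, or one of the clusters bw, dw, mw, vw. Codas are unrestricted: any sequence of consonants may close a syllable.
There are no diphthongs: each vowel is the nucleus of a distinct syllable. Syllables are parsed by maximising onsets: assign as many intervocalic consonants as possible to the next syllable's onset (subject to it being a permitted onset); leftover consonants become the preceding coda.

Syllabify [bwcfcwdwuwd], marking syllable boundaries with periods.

The vowels are c, c, u — 3 nuclei, so 3 syllables.
/c…c/ gap (V1→V2): /f/ is a single consonant, so it becomes the next onset.
/c…u/ gap (V2→V3): cluster /wdw/ — the longest permitted-onset suffix is /dw/; onset = /dw/, preceding coda = /w/.

bwc.fcw.dwuwd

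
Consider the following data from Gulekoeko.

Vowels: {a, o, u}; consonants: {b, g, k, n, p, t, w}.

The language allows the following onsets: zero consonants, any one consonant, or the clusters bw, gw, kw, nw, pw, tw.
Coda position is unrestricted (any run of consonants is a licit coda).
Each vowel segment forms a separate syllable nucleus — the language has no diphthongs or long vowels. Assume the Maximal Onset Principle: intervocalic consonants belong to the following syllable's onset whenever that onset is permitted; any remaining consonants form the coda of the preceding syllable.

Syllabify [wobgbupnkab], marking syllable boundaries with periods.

wobg.bupn.kab

Nuclei (vowels): o, u, a → 3 syllables.
/o…u/ gap (V1→V2): /bgb/; trying suffixes from longest down, /b/ is the first permitted one, so coda /bg/ | onset /b/.
/u…a/ gap (V2→V3): /pnk/; trying suffixes from longest down, /k/ is the first permitted one, so coda /pn/ | onset /k/.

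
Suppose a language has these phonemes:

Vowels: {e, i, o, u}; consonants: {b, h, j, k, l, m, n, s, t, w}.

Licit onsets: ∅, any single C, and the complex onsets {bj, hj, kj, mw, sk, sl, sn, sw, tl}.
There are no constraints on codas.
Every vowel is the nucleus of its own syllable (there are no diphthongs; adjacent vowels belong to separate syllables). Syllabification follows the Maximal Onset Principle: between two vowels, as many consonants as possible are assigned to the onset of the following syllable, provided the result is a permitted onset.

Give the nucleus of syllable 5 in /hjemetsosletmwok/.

Nuclei (vowels): e, e, o, e, o → 5 syllables.
The fifth nucleus (vowel 5 from the left) is /o/.

o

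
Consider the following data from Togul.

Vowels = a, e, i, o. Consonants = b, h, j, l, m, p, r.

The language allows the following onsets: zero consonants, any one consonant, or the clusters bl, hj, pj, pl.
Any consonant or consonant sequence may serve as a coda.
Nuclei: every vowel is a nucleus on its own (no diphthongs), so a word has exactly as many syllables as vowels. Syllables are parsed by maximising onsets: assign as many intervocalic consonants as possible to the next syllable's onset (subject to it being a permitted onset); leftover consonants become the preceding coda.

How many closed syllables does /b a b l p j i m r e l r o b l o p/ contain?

Nuclei (vowels): a, i, e, o, o → 5 syllables.
Between /a/ (V1) and /i/ (V2): /blpj/; trying suffixes from longest down, /pj/ is the first permitted one, so coda /bl/ | onset /pj/.
Between /i/ (V2) and /e/ (V3): /mr/; trying suffixes from longest down, /r/ is the first permitted one, so coda /m/ | onset /r/.
Between /e/ (V3) and /o/ (V4): /lr/; trying suffixes from longest down, /r/ is the first permitted one, so coda /l/ | onset /r/.
Between /o/ (V4) and /o/ (V5): /bl/ is a licit onset in full, so it all attaches to the next syllable.
Syllabification: babl.pjim.rel.ro.blop.
Classifying each syllable: /babl/ (closed), /pjim/ (closed), /rel/ (closed), /ro/ (open), /blop/ (closed).
Closed syllables: 4.

4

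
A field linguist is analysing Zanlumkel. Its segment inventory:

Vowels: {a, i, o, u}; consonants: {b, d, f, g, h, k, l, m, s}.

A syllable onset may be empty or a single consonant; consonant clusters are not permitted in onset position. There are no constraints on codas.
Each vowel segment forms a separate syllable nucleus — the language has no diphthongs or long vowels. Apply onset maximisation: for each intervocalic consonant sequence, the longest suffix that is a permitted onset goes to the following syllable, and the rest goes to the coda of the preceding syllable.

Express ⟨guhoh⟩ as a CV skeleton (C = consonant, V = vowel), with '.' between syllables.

CV.CVC

Vowels present: u, o; each is a nucleus, giving 2 syllables.
/u…o/ gap (V1→V2): just /h/ — single C goes to the following onset.
Putting it together: gu.hoh.
Mapping each syllable to C/V: /gu/ → CV, /hoh/ → CVC.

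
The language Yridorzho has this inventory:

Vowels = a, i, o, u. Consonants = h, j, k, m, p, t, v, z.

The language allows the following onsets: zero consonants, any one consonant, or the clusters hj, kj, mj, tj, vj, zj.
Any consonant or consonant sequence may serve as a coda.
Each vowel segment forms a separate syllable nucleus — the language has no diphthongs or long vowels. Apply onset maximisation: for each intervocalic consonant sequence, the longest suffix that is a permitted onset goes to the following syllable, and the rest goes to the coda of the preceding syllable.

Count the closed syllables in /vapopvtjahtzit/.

3

Vowels present: a, o, a, i; each is a nucleus, giving 4 syllables.
Between /a/ (V1) and /o/ (V2): /p/ is a single consonant, so it becomes the next onset.
Between /o/ (V2) and /a/ (V3): /pvtj/; trying suffixes from longest down, /tj/ is the first permitted one, so coda /pv/ | onset /tj/.
Between /a/ (V3) and /i/ (V4): cluster /htz/ — the longest permitted-onset suffix is /z/; onset = /z/, preceding coda = /ht/.
Result: va.popv.tjaht.zit.
Classifying each syllable: /va/ (open), /popv/ (closed), /tjaht/ (closed), /zit/ (closed).
Closed syllables: 3.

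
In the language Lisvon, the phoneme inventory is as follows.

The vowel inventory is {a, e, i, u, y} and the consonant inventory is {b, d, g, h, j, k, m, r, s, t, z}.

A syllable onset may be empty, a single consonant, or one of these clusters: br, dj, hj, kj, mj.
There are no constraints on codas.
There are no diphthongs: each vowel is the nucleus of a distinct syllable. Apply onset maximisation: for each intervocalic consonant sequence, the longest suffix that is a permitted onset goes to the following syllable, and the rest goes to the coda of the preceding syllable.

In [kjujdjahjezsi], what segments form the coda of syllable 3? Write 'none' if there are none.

The vowels are u, a, e, i — 4 nuclei, so 4 syllables.
V1 /u/ – V2 /a/: /jdj/ splits as /j/ + /dj/ (/dj/ is the longest suffix that is a licit onset).
V2 /a/ – V3 /e/: /hj/ is a licit onset in full, so it all attaches to the next syllable.
V3 /e/ – V4 /i/: /zs/ splits as /z/ + /s/ (/s/ is the longest suffix that is a licit onset).
So the parse is kjuj.dja.hjez.si.
Syllable 3 is /hjez/: onset /hj/, nucleus /e/, coda /z/.

z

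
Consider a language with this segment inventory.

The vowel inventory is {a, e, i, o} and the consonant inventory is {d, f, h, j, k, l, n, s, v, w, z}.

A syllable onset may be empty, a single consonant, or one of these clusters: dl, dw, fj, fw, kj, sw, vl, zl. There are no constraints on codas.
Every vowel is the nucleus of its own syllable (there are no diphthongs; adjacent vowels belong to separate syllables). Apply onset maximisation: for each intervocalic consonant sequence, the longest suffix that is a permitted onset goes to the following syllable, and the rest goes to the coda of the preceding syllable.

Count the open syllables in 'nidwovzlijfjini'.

3

Nuclei (vowels): i, o, i, i, i → 5 syllables.
Between /i/ (V1) and /o/ (V2): /dw/ is a licit onset in full, so it all attaches to the next syllable.
Between /o/ (V2) and /i/ (V3): /vzl/ — longest licit onset from the right is /zl/, leaving /v/ as coda.
Between /i/ (V3) and /i/ (V4): /jfj/ — longest licit onset from the right is /fj/, leaving /j/ as coda.
Between /i/ (V4) and /i/ (V5): /n/ is a single consonant, so it becomes the next onset.
Putting it together: ni.dwov.zlij.fji.ni.
Classifying each syllable: /ni/ (open), /dwov/ (closed), /zlij/ (closed), /fji/ (open), /ni/ (open).
Open syllables: 3.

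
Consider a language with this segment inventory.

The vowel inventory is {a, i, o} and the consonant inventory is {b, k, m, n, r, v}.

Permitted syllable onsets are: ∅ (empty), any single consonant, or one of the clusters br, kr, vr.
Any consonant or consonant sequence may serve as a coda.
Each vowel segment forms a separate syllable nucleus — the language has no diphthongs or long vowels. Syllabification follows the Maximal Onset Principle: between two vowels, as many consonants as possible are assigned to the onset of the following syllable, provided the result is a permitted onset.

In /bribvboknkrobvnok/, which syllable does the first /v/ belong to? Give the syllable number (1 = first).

1

The vowels are i, o, o, o — 4 nuclei, so 4 syllables.
/i…o/ gap (V1→V2): /bvb/ — longest licit onset from the right is /b/, leaving /bv/ as coda.
/o…o/ gap (V2→V3): cluster /knkr/ — the longest permitted-onset suffix is /kr/; onset = /kr/, preceding coda = /kn/.
/o…o/ gap (V3→V4): cluster /bvn/ — the longest permitted-onset suffix is /n/; onset = /n/, preceding coda = /bv/.
Result: bribv.bokn.krobv.nok.
The first /v/ is in the coda of syllable 1 (/bribv/).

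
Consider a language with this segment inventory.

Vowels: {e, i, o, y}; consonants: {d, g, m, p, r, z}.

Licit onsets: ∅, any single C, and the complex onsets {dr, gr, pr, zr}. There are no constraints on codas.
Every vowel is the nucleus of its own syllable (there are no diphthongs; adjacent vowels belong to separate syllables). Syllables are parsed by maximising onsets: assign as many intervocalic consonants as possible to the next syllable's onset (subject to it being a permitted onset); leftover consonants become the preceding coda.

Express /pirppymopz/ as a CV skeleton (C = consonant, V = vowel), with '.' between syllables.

CVCC.CV.CVCC

Vowels present: i, y, o; each is a nucleus, giving 3 syllables.
V1 /i/ – V2 /y/: /rpp/ splits as /rp/ + /p/ (/p/ is the longest suffix that is a licit onset).
V2 /y/ – V3 /o/: just /m/ — single C goes to the following onset.
So the parse is pirp.py.mopz.
Mapping each syllable to C/V: /pirp/ → CVCC, /py/ → CV, /mopz/ → CVCC.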